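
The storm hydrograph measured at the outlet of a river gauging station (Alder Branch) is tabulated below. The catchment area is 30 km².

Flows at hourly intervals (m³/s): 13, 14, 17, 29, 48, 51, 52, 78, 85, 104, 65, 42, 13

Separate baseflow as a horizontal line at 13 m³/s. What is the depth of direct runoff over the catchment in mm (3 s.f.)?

d ≈ 53.0 mm

Direct runoff: 0.0, 1.0, 4.0, 16.0, 35.0, 38.0, 39.0, 65.0, 72.0, 91.0, 52.0, 29.0, 0.0 m³/s; ΣQ_DR = 442.0 m³/s.
V = ΣQ_DR · Δt = 442.0 × 3600 s = 1.591 × 10^6 m³.
Over A = 30 km², depth = V / A = 53.0 mm.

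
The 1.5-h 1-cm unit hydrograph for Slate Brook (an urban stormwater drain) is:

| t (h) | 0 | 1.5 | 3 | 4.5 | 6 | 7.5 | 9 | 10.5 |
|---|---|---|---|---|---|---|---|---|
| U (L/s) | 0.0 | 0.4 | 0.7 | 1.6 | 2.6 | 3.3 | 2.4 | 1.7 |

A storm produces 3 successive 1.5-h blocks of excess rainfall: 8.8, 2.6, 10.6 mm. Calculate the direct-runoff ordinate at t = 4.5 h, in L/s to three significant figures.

Q ≈ 2.01 L/s

By discrete convolution, Q_j = Σ (P_i / 10 mm) · U_{j−i}.
At t = 4.5 h (j=3): Q = (8.8/10)·1.6 + (2.6/10)·0.7 + (10.6/10)·0.4 = 2.01 L/s.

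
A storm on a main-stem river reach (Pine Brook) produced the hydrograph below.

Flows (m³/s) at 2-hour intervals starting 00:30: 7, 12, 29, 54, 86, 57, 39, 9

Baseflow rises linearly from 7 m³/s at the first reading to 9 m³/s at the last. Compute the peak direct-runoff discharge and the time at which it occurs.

Q_p = 77.86 m³/s at t = 08:30

Subtracting baseflow gives direct-runoff ordinates: 0.00, 4.71, 21.43, 46.14, 77.86, 48.57, 30.29, 0.00 m³/s.
The maximum is 77.86 m³/s, occurring at the reading for t = 08:30.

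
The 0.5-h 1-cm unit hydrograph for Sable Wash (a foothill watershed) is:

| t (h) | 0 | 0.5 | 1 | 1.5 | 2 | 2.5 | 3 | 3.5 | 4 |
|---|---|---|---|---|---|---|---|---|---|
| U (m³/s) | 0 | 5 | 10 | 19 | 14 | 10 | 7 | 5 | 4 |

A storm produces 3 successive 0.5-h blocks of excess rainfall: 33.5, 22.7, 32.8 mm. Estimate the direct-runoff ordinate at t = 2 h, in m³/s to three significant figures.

By discrete convolution, Q_j = Σ (P_i / 10 mm) · U_{j−i}.
At t = 2 h (j=4): Q = (33.5/10)·14 + (22.7/10)·19 + (32.8/10)·10 = 123 m³/s.

Q ≈ 123 m³/s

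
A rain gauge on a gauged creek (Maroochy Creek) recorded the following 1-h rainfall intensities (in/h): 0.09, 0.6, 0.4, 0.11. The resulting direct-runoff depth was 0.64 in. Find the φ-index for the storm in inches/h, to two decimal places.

Only the 2 blocks with intensity above φ contribute runoff: 0.6, 0.4 in/h.
Σ(I−φ)·Δt = d  ⇒  (0.6+0.4 − 2φ)·1 = 0.64
φ = (1.000 − 0.64/1) / 2 = 0.18 in/h.

φ ≈ 0.18 in/h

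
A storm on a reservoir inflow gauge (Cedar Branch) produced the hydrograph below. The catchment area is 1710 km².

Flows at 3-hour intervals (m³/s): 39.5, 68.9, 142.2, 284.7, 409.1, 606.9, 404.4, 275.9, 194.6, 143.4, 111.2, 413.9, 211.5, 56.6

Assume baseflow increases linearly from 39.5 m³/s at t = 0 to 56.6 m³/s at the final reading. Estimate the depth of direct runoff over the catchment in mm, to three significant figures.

d ≈ 17.0 mm

Direct runoff: 0.00, 28.08, 100.07, 241.25, 364.34, 560.82, 357.01, 227.19, 144.58, 92.06, 58.55, 359.93, 156.22, 0.00 m³/s; ΣQ_DR = 2690 m³/s.
V = ΣQ_DR · Δt = 2690 × 10800 s = 2.905 × 10^7 m³.
Over A = 1710 km², depth = V / A = 17.0 mm.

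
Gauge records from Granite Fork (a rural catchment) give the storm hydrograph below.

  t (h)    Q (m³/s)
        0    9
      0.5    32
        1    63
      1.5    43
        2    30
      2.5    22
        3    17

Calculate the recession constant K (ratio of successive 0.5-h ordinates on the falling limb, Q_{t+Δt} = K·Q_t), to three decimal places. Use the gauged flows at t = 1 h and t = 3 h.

K ≈ 0.721

Using the recession-limb readings at t = 1 h and t = 3 h: Q falls from 63 to 17 m³/s over 4 intervals.
K = (Q₂/Q₁)^(1/4) = (17/63)^(1/4) = 0.721.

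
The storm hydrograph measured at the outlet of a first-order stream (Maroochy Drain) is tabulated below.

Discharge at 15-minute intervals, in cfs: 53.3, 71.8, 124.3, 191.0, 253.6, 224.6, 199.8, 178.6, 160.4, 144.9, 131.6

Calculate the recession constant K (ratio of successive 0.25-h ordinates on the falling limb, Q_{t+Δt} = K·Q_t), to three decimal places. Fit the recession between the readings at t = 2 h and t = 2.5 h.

Using the recession-limb readings at t = 2 h and t = 2.5 h: Q falls from 160.4 to 131.6 cfs over 2 intervals.
K = (Q₂/Q₁)^(1/2) = (131.6/160.4)^(1/2) = 0.906.

K ≈ 0.906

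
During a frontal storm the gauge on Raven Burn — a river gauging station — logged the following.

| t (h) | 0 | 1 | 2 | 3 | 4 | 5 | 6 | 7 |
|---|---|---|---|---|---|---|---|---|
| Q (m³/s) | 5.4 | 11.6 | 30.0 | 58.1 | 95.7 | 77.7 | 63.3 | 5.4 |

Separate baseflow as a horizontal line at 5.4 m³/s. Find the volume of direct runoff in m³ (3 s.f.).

V ≈ 1.09 × 10^6 m³

Direct-runoff ordinates (Q − Q_b): 0.0, 6.2, 24.6, 52.7, 90.3, 72.3, 57.9, 0.0 m³/s.
ΣQ_DR = 304.0 m³/s.
With Δt = 1 h = 3600 s, V = ΣQ_DR · Δt = 304.0 × 3600 = 1.09 × 10^6 m³.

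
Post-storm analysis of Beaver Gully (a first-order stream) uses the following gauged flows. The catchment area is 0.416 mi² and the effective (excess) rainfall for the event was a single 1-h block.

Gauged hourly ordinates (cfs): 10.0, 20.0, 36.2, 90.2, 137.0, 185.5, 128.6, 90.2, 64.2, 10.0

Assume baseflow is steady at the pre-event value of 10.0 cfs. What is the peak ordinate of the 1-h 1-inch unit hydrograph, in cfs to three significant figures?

U_p ≈ 70.1 cfs

Direct runoff: 0.0, 10.0, 26.2, 80.2, 127.0, 175.5, 118.6, 80.2, 54.2, 0.0 cfs; ΣQ_DR = 671.9 cfs, peak = 175.5 cfs.
Runoff depth d = ΣQ_DR·Δt / A = 671.9 × 3600 / (0.416 mi²) = 2.503 in.
The 1-inch UH is the DRH scaled by (1 in)/d, so U_p = 175.5 × 1/2.503 = 70.1 cfs.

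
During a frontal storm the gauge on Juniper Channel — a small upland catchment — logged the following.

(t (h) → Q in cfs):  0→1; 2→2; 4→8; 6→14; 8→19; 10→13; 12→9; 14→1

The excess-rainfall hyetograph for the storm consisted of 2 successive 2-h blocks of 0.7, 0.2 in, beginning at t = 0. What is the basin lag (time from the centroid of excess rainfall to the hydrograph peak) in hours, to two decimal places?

Centroid of excess rainfall: t_c = Σ P_i·t̄_i / ΣP_i = 1.4444 h (block centres at 1, 3 h).
Hydrograph peak occurs at t = 8 h, so basin lag t_L = 8 − 1.4444 = 6.56 h.

t_L ≈ 6.56 h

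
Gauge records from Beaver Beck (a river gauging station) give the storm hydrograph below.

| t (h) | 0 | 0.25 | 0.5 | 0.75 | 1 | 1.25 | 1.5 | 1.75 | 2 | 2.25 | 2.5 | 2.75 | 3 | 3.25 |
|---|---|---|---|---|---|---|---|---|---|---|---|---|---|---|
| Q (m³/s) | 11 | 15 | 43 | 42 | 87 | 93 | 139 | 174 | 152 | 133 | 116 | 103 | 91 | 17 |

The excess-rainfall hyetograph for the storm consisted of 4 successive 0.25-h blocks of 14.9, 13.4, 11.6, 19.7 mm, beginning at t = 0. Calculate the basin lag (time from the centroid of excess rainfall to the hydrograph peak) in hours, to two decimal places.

Centroid of excess rainfall: t_c = Σ P_i·t̄_i / ΣP_i = 0.5264 h (block centres at 0.125, 0.375, 0.625, 0.875 h).
Hydrograph peak occurs at t = 1.75 h, so basin lag t_L = 1.75 − 0.5264 = 1.22 h.

t_L ≈ 1.22 h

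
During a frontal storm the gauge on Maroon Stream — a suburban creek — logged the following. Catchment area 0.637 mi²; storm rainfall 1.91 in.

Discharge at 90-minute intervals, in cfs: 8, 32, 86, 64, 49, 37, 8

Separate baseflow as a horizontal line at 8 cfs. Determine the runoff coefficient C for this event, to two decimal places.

ΣQ_DR = 228.0 cfs; V = ΣQ_DR·Δt = 1.231 × 10^6 ft³.
Runoff depth d = V / A = 0.8320 in.
C = d / P = 0.8320 / 1.91 = 0.44.

C ≈ 0.44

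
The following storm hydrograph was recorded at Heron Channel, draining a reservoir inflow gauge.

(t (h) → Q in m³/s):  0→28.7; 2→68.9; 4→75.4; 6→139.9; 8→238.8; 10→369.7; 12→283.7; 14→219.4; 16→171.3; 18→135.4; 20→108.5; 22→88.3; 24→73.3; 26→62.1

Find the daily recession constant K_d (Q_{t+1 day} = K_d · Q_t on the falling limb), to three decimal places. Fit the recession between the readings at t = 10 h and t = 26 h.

K_d ≈ 0.069

Between t = 10 h and t = 26 h the flow falls from 369.7 to 62.1 m³/s over 8×2 h = 16 h.
Per-interval ratio K = (62.1/369.7)^(1/8) = 0.8001; K_d = K^(24/2) = 0.069.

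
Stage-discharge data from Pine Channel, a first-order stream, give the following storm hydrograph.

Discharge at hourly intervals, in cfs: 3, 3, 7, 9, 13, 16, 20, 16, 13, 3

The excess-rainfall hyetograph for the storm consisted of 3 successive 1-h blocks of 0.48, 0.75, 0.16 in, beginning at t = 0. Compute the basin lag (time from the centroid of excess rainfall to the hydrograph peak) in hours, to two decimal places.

t_L ≈ 4.73 h

Centroid of excess rainfall: t_c = Σ P_i·t̄_i / ΣP_i = 1.2698 h (block centres at 0.5, 1.5, 2.5 h).
Hydrograph peak occurs at t = 6 h, so basin lag t_L = 6 − 1.2698 = 4.73 h.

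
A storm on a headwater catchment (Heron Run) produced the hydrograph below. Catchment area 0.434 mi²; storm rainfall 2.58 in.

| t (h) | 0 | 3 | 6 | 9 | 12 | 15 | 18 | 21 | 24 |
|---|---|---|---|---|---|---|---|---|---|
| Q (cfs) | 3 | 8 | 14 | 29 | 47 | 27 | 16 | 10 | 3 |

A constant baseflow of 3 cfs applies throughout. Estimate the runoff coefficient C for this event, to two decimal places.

C ≈ 0.54

ΣQ_DR = 130.0 cfs; V = ΣQ_DR·Δt = 1.404 × 10^6 ft³.
Runoff depth d = V / A = 1.392 in.
C = d / P = 1.392 / 2.58 = 0.54.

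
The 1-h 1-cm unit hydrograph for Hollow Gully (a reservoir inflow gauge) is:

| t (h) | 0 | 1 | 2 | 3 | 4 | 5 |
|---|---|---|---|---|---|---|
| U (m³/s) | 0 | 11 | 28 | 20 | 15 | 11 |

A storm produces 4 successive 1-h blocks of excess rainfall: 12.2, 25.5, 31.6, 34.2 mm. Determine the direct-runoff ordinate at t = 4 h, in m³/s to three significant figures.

By discrete convolution, Q_j = Σ (P_i / 10 mm) · U_{j−i}.
At t = 4 h (j=4): Q = (12.2/10)·15 + (25.5/10)·20 + (31.6/10)·28 + (34.2/10)·11 = 195 m³/s.

Q ≈ 195 m³/s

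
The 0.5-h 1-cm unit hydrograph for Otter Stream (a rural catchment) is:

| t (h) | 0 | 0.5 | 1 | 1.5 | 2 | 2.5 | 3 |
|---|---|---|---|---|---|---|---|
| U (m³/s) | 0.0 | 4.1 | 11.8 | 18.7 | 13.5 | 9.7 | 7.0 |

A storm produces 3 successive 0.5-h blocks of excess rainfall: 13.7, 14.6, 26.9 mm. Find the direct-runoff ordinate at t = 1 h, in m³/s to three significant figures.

Q ≈ 22.2 m³/s

By discrete convolution, Q_j = Σ (P_i / 10 mm) · U_{j−i}.
At t = 1 h (j=2): Q = (13.7/10)·11.8 + (14.6/10)·4.1 + (26.9/10)·0.0 = 22.2 m³/s.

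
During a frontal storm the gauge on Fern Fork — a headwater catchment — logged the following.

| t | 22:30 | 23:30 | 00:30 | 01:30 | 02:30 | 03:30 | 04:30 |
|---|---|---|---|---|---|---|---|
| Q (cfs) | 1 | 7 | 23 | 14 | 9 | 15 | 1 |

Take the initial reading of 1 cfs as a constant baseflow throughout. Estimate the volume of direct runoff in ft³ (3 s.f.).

Direct-runoff ordinates (Q − Q_b): 0.0, 6.0, 22.0, 13.0, 8.0, 14.0, 0.0 cfs.
ΣQ_DR = 63.00 cfs.
With Δt = 1 h = 3600 s, V = ΣQ_DR · Δt = 63.00 × 3600 = 2.27 × 10^5 ft³.

V ≈ 2.27 × 10^5 ft³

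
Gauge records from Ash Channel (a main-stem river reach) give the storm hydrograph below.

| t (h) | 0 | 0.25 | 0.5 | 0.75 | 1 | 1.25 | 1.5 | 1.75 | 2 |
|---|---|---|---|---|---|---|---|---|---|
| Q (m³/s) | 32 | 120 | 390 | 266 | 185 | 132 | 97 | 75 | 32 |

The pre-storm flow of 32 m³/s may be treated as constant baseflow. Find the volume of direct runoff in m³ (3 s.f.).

Direct-runoff ordinates (Q − Q_b): 0.0, 88.0, 358.0, 234.0, 153.0, 100.0, 65.0, 43.0, 0.0 m³/s.
ΣQ_DR = 1041 m³/s.
With Δt = 0.25 h = 900 s, V = ΣQ_DR · Δt = 1041 × 900 = 9.37 × 10^5 m³.

V ≈ 9.37 × 10^5 m³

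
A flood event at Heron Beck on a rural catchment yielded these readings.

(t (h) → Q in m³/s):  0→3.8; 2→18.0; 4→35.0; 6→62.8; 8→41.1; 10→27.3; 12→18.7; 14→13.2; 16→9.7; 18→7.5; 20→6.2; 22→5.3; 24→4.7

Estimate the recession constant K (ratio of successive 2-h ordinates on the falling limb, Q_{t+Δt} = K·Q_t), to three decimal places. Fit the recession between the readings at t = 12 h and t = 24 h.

K ≈ 0.794

Using the recession-limb readings at t = 12 h and t = 24 h: Q falls from 18.7 to 4.7 m³/s over 6 intervals.
K = (Q₂/Q₁)^(1/6) = (4.7/18.7)^(1/6) = 0.794.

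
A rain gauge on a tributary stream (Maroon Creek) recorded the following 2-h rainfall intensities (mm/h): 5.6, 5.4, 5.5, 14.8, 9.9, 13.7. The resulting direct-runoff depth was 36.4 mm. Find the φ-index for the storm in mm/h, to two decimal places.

φ ≈ 6.73 mm/h

Only the 3 blocks with intensity above φ contribute runoff: 14.8, 9.9, 13.7 mm/h.
Σ(I−φ)·Δt = d  ⇒  (14.8+9.9+13.7 − 3φ)·2 = 36.4
φ = (38.40 − 36.4/2) / 3 = 6.73 mm/h.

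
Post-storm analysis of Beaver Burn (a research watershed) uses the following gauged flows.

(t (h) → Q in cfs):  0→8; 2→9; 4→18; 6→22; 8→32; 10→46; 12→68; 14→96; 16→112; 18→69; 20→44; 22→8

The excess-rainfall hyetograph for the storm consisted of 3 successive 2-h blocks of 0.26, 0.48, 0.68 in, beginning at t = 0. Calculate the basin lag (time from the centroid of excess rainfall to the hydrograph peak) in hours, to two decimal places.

Centroid of excess rainfall: t_c = Σ P_i·t̄_i / ΣP_i = 3.5915 h (block centres at 1, 3, 5 h).
Hydrograph peak occurs at t = 16 h, so basin lag t_L = 16 − 3.5915 = 12.41 h.

t_L ≈ 12.41 h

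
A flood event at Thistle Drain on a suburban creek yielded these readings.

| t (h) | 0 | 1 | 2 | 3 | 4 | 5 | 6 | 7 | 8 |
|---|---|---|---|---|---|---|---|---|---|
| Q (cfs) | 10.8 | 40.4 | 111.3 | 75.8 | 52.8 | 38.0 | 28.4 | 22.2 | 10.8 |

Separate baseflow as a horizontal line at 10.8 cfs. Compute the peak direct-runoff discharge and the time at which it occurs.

Q_p = 100.5 cfs at t = 2 h

Subtracting baseflow gives direct-runoff ordinates: 0.0, 29.6, 100.5, 65.0, 42.0, 27.2, 17.6, 11.4, 0.0 cfs.
The maximum is 100.5 cfs, occurring at the reading for t = 2 h.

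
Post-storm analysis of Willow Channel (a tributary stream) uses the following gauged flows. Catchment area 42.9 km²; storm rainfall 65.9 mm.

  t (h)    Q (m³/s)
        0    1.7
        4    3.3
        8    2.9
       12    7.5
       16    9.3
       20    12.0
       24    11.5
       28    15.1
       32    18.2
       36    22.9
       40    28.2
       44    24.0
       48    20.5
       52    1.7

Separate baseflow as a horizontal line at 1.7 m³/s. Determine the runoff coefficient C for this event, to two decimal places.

ΣQ_DR = 155.0 m³/s; V = ΣQ_DR·Δt = 2.232 × 10^6 m³.
Runoff depth d = V / A = 52.03 mm.
C = d / P = 52.03 / 65.9 = 0.79.

C ≈ 0.79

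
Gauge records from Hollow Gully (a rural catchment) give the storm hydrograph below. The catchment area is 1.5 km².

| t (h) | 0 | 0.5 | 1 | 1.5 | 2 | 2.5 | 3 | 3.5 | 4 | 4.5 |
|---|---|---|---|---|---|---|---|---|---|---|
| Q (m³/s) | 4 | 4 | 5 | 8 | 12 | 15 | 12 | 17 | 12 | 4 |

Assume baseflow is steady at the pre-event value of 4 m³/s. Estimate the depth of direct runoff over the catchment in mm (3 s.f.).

Direct runoff: 0.0, 0.0, 1.0, 4.0, 8.0, 11.0, 8.0, 13.0, 8.0, 0.0 m³/s; ΣQ_DR = 53.00 m³/s.
V = ΣQ_DR · Δt = 53.00 × 1800 s = 95400 m³.
Over A = 1.5 km², depth = V / A = 63.6 mm.

d ≈ 63.6 mm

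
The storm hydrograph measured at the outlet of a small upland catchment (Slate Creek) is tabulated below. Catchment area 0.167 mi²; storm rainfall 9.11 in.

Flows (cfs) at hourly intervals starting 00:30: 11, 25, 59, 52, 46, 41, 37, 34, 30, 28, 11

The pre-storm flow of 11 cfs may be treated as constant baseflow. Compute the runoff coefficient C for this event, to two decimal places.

ΣQ_DR = 253.0 cfs; V = ΣQ_DR·Δt = 9.108 × 10^5 ft³.
Runoff depth d = V / A = 2.348 in.
C = d / P = 2.348 / 9.11 = 0.26.

C ≈ 0.26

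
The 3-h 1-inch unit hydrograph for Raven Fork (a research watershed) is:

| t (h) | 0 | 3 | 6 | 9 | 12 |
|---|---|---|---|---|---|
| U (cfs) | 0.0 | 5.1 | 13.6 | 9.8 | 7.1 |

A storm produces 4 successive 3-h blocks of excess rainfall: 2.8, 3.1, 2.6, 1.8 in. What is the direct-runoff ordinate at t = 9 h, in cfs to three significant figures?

By discrete convolution, Q_j = Σ (P_i / 1 in) · U_{j−i}.
At t = 9 h (j=3): Q = (2.8/1)·9.8 + (3.1/1)·13.6 + (2.6/1)·5.1 + (1.8/1)·0.0 = 82.9 cfs.

Q ≈ 82.9 cfs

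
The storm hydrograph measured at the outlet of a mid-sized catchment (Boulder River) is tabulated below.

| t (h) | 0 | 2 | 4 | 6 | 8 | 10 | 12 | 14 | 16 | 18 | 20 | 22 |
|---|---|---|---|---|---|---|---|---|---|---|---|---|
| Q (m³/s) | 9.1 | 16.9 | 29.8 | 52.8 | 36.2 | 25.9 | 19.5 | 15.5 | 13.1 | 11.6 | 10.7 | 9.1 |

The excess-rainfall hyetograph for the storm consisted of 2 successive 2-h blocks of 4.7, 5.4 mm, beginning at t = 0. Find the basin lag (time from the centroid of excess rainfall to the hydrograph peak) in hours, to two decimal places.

t_L ≈ 3.93 h

Centroid of excess rainfall: t_c = Σ P_i·t̄_i / ΣP_i = 2.0693 h (block centres at 1, 3 h).
Hydrograph peak occurs at t = 6 h, so basin lag t_L = 6 − 2.0693 = 3.93 h.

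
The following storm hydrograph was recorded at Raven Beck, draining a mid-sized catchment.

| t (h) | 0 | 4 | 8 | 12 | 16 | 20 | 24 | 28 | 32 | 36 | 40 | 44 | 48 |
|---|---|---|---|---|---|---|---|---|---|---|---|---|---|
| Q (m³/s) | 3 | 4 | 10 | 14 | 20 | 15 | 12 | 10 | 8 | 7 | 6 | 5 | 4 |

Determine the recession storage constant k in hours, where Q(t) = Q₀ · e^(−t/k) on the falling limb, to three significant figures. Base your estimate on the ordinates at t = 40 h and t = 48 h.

k ≈ 19.7 h

On the falling limb, Q drops from 6 to 4 m³/s between t = 40 h and t = 48 h (Δt = 8 h).
k = −Δt / ln(Q₂/Q₁) = −8 / ln(4/6) = 19.7 h.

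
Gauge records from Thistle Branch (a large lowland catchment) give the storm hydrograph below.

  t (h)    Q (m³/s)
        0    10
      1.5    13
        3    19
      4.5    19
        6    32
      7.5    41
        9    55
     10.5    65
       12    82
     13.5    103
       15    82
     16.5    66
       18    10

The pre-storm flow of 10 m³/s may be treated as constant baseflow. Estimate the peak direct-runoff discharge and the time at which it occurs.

Q_p = 93.0 m³/s at t = 13.5 h

Subtracting baseflow gives direct-runoff ordinates: 0.0, 3.0, 9.0, 9.0, 22.0, 31.0, 45.0, 55.0, 72.0, 93.0, 72.0, 56.0, 0.0 m³/s.
The maximum is 93.0 m³/s, occurring at the reading for t = 13.5 h.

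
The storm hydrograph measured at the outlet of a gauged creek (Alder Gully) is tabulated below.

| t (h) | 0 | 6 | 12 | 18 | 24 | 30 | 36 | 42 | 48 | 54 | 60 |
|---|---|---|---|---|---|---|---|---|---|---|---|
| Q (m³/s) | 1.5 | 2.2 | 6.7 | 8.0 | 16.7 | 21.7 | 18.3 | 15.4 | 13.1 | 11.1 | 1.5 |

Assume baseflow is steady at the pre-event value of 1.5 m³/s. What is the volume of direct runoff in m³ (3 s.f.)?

V ≈ 2.15 × 10^6 m³

Direct-runoff ordinates (Q − Q_b): 0.0, 0.7, 5.2, 6.5, 15.2, 20.2, 16.8, 13.9, 11.6, 9.6, 0.0 m³/s.
ΣQ_DR = 99.70 m³/s.
With Δt = 6 h = 21600 s, V = ΣQ_DR · Δt = 99.70 × 21600 = 2.15 × 10^6 m³.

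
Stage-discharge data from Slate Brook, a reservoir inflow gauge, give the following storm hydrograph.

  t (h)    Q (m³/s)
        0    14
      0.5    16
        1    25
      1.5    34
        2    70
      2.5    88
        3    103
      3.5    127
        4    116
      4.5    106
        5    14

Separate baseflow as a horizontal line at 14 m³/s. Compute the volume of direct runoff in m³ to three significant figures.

V ≈ 1.01 × 10^6 m³

Direct-runoff ordinates (Q − Q_b): 0.0, 2.0, 11.0, 20.0, 56.0, 74.0, 89.0, 113.0, 102.0, 92.0, 0.0 m³/s.
ΣQ_DR = 559.0 m³/s.
With Δt = 0.5 h = 1800 s, V = ΣQ_DR · Δt = 559.0 × 1800 = 1.01 × 10^6 m³.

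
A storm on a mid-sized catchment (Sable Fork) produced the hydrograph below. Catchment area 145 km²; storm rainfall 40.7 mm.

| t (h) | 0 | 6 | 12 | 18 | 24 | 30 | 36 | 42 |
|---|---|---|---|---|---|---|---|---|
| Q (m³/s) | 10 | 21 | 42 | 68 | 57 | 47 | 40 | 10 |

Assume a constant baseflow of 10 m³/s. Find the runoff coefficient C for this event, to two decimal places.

C ≈ 0.79

ΣQ_DR = 215.0 m³/s; V = ΣQ_DR·Δt = 4.644 × 10^6 m³.
Runoff depth d = V / A = 32.03 mm.
C = d / P = 32.03 / 40.7 = 0.79.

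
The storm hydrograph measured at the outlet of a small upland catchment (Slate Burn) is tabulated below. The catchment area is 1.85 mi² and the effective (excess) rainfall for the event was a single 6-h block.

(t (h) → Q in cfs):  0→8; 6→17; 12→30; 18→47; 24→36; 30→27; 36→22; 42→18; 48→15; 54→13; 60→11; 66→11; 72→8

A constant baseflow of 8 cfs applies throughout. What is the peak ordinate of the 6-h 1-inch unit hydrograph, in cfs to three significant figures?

Direct runoff: 0.0, 9.0, 22.0, 39.0, 28.0, 19.0, 14.0, 10.0, 7.0, 5.0, 3.0, 3.0, 0.0 cfs; ΣQ_DR = 159.0 cfs, peak = 39.0 cfs.
Runoff depth d = ΣQ_DR·Δt / A = 159.0 × 21600 / (1.85 mi²) = 0.7991 in.
The 1-inch UH is the DRH scaled by (1 in)/d, so U_p = 39.0 × 1/0.7991 = 48.8 cfs.

U_p ≈ 48.8 cfs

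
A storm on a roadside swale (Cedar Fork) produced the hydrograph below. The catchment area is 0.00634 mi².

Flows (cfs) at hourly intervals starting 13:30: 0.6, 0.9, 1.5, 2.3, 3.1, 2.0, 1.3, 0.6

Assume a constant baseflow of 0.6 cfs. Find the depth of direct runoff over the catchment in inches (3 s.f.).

d ≈ 1.83 in

Direct runoff: 0.0, 0.3, 0.9, 1.7, 2.5, 1.4, 0.7, 0.0 cfs; ΣQ_DR = 7.500 cfs.
V = ΣQ_DR · Δt = 7.500 × 3600 s = 27000 ft³.
Over A = 0.00634 mi², depth = V / A = 1.83 in.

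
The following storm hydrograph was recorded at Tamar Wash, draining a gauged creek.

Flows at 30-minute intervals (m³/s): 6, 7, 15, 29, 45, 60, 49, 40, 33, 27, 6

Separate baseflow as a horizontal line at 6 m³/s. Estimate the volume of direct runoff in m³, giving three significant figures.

V ≈ 4.52 × 10^5 m³

Direct-runoff ordinates (Q − Q_b): 0.0, 1.0, 9.0, 23.0, 39.0, 54.0, 43.0, 34.0, 27.0, 21.0, 0.0 m³/s.
ΣQ_DR = 251.0 m³/s.
With Δt = 0.5 h = 1800 s, V = ΣQ_DR · Δt = 251.0 × 1800 = 4.52 × 10^5 m³.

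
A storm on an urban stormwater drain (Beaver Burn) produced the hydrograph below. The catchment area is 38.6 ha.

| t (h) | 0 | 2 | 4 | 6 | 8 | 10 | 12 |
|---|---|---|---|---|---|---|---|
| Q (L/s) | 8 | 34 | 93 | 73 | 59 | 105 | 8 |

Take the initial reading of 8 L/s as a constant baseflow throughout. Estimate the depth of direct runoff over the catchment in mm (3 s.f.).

d ≈ 6.04 mm

Direct runoff: 0.0, 26.0, 85.0, 65.0, 51.0, 97.0, 0.0 L/s; ΣQ_DR = 324.0 L/s.
V = ΣQ_DR · Δt = 324.0 × 7200 s = 2.333 × 10^6 L.
Over A = 38.6 ha, depth = V / A = 6.04 mm.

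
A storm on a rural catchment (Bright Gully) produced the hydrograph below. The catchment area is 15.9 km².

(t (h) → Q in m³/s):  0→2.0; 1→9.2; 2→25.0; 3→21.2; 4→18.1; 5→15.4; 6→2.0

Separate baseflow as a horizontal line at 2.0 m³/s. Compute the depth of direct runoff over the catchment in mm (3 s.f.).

Direct runoff: 0.0, 7.2, 23.0, 19.2, 16.1, 13.4, 0.0 m³/s; ΣQ_DR = 78.90 m³/s.
V = ΣQ_DR · Δt = 78.90 × 3600 s = 2.840 × 10^5 m³.
Over A = 15.9 km², depth = V / A = 17.9 mm.

d ≈ 17.9 mm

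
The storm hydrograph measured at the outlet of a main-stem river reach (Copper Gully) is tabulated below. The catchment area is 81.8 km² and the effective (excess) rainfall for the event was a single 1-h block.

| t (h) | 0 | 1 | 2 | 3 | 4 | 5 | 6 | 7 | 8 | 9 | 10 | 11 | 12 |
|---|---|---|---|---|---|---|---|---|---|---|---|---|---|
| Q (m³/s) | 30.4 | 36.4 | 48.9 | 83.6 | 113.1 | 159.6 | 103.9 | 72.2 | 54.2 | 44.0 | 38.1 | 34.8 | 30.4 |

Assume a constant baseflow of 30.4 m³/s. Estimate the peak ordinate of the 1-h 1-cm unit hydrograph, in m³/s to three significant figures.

Direct runoff: 0.0, 6.0, 18.5, 53.2, 82.7, 129.2, 73.5, 41.8, 23.8, 13.6, 7.7, 4.4, 0.0 m³/s; ΣQ_DR = 454.4 m³/s, peak = 129.2 m³/s.
Runoff depth d = ΣQ_DR·Δt / A = 454.4 × 3600 / (81.8 km²) = 20.00 mm.
The 1-cm UH is the DRH scaled by (10 mm)/d, so U_p = 129.2 × 10/20.00 = 64.6 m³/s.

U_p ≈ 64.6 m³/s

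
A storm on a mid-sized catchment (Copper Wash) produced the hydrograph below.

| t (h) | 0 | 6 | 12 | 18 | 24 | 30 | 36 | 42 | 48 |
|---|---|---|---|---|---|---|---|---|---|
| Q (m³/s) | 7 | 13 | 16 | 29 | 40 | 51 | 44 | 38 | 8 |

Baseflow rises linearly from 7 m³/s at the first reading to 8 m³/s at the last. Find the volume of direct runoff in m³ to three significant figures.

Direct-runoff ordinates (Q − Q_b): 0.00, 5.88, 8.75, 21.62, 32.50, 43.38, 36.25, 30.12, 0.00 m³/s.
ΣQ_DR = 178.5 m³/s.
With Δt = 6 h = 21600 s, V = ΣQ_DR · Δt = 178.5 × 21600 = 3.86 × 10^6 m³.

V ≈ 3.86 × 10^6 m³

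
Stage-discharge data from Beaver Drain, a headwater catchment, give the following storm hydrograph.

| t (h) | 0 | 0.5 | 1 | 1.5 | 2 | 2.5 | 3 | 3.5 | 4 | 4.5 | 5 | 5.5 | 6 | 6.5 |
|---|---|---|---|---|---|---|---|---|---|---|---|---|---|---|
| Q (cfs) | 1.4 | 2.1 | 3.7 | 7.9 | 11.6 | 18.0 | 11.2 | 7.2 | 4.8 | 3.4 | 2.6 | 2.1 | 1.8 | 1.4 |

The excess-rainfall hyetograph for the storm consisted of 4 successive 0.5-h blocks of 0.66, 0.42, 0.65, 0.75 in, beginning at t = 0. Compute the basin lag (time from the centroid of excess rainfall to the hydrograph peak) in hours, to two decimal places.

t_L ≈ 1.45 h

Centroid of excess rainfall: t_c = Σ P_i·t̄_i / ΣP_i = 1.0504 h (block centres at 0.25, 0.75, 1.25, 1.75 h).
Hydrograph peak occurs at t = 2.5 h, so basin lag t_L = 2.5 − 1.0504 = 1.45 h.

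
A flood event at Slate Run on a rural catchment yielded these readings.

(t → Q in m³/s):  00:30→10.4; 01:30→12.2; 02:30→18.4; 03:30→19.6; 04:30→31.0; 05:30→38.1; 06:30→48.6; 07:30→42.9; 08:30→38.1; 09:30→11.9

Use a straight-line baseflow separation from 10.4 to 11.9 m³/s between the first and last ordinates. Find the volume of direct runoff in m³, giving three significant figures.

V ≈ 5.75 × 10^5 m³

Direct-runoff ordinates (Q − Q_b): 0.00, 1.63, 7.67, 8.70, 19.93, 26.87, 37.20, 31.33, 26.37, 0.00 m³/s.
ΣQ_DR = 159.7 m³/s.
With Δt = 1 h = 3600 s, V = ΣQ_DR · Δt = 159.7 × 3600 = 5.75 × 10^5 m³.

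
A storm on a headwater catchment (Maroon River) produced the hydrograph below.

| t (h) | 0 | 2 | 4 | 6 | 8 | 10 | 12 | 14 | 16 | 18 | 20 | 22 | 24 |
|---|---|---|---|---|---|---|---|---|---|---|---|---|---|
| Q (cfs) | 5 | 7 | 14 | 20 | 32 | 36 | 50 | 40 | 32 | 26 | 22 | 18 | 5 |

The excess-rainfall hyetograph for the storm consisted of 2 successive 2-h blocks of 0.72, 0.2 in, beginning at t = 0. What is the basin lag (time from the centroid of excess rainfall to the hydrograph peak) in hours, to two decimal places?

t_L ≈ 10.57 h

Centroid of excess rainfall: t_c = Σ P_i·t̄_i / ΣP_i = 1.4348 h (block centres at 1, 3 h).
Hydrograph peak occurs at t = 12 h, so basin lag t_L = 12 − 1.4348 = 10.57 h.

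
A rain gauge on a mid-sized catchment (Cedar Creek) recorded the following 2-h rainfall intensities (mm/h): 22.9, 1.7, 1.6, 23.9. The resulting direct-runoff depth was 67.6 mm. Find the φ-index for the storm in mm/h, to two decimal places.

φ ≈ 6.50 mm/h

Only the 2 blocks with intensity above φ contribute runoff: 22.9, 23.9 mm/h.
Σ(I−φ)·Δt = d  ⇒  (22.9+23.9 − 2φ)·2 = 67.6
φ = (46.80 − 67.6/2) / 2 = 6.50 mm/h.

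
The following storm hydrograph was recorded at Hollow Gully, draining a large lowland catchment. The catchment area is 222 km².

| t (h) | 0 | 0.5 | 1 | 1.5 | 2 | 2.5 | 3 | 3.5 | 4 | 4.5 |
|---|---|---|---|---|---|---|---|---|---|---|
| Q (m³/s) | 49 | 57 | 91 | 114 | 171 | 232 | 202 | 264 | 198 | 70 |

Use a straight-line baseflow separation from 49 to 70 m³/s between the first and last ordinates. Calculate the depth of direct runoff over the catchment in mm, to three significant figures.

d ≈ 6.92 mm

Direct runoff: 0.00, 5.67, 37.33, 58.00, 112.67, 171.33, 139.00, 198.67, 130.33, 0.00 m³/s; ΣQ_DR = 853.0 m³/s.
V = ΣQ_DR · Δt = 853.0 × 1800 s = 1.535 × 10^6 m³.
Over A = 222 km², depth = V / A = 6.92 mm.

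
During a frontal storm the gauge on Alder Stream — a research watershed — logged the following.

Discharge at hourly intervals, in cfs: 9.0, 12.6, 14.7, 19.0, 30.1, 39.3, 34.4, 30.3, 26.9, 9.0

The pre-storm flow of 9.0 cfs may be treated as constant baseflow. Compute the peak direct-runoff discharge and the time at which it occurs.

Q_p = 30.3 cfs at t = 5 h

Subtracting baseflow gives direct-runoff ordinates: 0.0, 3.6, 5.7, 10.0, 21.1, 30.3, 25.4, 21.3, 17.9, 0.0 cfs.
The maximum is 30.3 cfs, occurring at the reading for t = 5 h.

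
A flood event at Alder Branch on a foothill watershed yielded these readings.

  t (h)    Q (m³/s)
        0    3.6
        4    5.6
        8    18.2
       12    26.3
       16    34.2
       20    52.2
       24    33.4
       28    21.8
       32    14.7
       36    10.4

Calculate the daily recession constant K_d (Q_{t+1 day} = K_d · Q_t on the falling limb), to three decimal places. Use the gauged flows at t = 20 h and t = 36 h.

Between t = 20 h and t = 36 h the flow falls from 52.2 to 10.4 m³/s over 4×4 h = 16 h.
Per-interval ratio K = (10.4/52.2)^(1/4) = 0.6681; K_d = K^(24/4) = 0.089.

K_d ≈ 0.089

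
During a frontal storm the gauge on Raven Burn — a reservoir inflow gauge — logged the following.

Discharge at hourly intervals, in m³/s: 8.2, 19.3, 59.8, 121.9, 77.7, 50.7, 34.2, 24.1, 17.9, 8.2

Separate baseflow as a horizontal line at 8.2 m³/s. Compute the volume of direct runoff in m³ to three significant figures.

Direct-runoff ordinates (Q − Q_b): 0.0, 11.1, 51.6, 113.7, 69.5, 42.5, 26.0, 15.9, 9.7, 0.0 m³/s.
ΣQ_DR = 340.0 m³/s.
With Δt = 1 h = 3600 s, V = ΣQ_DR · Δt = 340.0 × 3600 = 1.22 × 10^6 m³.

V ≈ 1.22 × 10^6 m³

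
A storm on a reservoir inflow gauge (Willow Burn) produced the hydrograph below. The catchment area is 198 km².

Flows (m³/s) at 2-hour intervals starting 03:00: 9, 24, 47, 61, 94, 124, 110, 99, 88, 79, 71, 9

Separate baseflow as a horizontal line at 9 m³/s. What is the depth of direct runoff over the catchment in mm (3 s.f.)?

d ≈ 25.7 mm

Direct runoff: 0.0, 15.0, 38.0, 52.0, 85.0, 115.0, 101.0, 90.0, 79.0, 70.0, 62.0, 0.0 m³/s; ΣQ_DR = 707.0 m³/s.
V = ΣQ_DR · Δt = 707.0 × 7200 s = 5.090 × 10^6 m³.
Over A = 198 km², depth = V / A = 25.7 mm.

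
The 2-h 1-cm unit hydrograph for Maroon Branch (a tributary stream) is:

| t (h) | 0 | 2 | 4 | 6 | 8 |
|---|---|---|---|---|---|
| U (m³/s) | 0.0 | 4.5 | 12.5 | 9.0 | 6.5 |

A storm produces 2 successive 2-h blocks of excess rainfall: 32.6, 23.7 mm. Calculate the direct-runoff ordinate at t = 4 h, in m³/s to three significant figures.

Q ≈ 51.4 m³/s

By discrete convolution, Q_j = Σ (P_i / 10 mm) · U_{j−i}.
At t = 4 h (j=2): Q = (32.6/10)·12.5 + (23.7/10)·4.5 = 51.4 m³/s.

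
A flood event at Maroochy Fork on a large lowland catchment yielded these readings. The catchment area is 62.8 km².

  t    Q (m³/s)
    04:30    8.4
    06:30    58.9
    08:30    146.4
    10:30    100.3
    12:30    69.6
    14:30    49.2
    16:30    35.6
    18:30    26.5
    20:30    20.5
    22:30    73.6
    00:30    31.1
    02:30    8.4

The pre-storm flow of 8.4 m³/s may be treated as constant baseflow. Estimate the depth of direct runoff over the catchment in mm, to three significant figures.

d ≈ 60.5 mm

Direct runoff: 0.0, 50.5, 138.0, 91.9, 61.2, 40.8, 27.2, 18.1, 12.1, 65.2, 22.7, 0.0 m³/s; ΣQ_DR = 527.7 m³/s.
V = ΣQ_DR · Δt = 527.7 × 7200 s = 3.799 × 10^6 m³.
Over A = 62.8 km², depth = V / A = 60.5 mm.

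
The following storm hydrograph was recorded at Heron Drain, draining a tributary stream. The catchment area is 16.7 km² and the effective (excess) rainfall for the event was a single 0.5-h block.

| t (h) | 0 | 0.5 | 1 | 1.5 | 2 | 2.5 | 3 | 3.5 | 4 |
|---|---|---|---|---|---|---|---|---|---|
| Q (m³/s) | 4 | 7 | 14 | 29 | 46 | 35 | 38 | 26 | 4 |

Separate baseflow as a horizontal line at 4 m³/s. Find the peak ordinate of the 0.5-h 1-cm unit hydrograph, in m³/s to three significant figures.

Direct runoff: 0.0, 3.0, 10.0, 25.0, 42.0, 31.0, 34.0, 22.0, 0.0 m³/s; ΣQ_DR = 167.0 m³/s, peak = 42.0 m³/s.
Runoff depth d = ΣQ_DR·Δt / A = 167.0 × 1800 / (16.7 km²) = 18.00 mm.
The 1-cm UH is the DRH scaled by (10 mm)/d, so U_p = 42.0 × 10/18.00 = 23.3 m³/s.

U_p ≈ 23.3 m³/s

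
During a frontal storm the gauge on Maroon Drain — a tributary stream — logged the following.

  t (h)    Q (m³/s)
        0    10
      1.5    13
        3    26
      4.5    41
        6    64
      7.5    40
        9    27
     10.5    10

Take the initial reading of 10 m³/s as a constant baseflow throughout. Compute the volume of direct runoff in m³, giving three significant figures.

V ≈ 8.15 × 10^5 m³

Direct-runoff ordinates (Q − Q_b): 0.0, 3.0, 16.0, 31.0, 54.0, 30.0, 17.0, 0.0 m³/s.
ΣQ_DR = 151.0 m³/s.
With Δt = 1.5 h = 5400 s, V = ΣQ_DR · Δt = 151.0 × 5400 = 8.15 × 10^5 m³.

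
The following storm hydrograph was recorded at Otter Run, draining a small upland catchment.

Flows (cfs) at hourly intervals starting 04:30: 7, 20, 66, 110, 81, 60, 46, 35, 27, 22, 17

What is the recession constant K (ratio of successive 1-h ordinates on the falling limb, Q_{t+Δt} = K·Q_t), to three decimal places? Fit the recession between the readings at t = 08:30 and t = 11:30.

K ≈ 0.756

Using the recession-limb readings at t = 08:30 and t = 11:30: Q falls from 81 to 35 cfs over 3 intervals.
K = (Q₂/Q₁)^(1/3) = (35/81)^(1/3) = 0.756.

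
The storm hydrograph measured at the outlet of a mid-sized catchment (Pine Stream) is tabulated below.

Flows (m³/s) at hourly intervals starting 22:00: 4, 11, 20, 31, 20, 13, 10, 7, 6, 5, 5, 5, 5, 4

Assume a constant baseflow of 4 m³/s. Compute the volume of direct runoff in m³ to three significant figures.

Direct-runoff ordinates (Q − Q_b): 0.0, 7.0, 16.0, 27.0, 16.0, 9.0, 6.0, 3.0, 2.0, 1.0, 1.0, 1.0, 1.0, 0.0 m³/s.
ΣQ_DR = 90.00 m³/s.
With Δt = 1 h = 3600 s, V = ΣQ_DR · Δt = 90.00 × 3600 = 3.24 × 10^5 m³.

V ≈ 3.24 × 10^5 m³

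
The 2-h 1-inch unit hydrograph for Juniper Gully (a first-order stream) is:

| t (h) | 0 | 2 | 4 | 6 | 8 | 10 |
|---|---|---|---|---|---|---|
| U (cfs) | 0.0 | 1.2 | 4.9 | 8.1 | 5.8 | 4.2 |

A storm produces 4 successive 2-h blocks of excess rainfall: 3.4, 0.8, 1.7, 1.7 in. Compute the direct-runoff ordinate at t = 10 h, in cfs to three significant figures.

By discrete convolution, Q_j = Σ (P_i / 1 in) · U_{j−i}.
At t = 10 h (j=5): Q = (3.4/1)·4.2 + (0.8/1)·5.8 + (1.7/1)·8.1 + (1.7/1)·4.9 = 41.0 cfs.

Q ≈ 41.0 cfs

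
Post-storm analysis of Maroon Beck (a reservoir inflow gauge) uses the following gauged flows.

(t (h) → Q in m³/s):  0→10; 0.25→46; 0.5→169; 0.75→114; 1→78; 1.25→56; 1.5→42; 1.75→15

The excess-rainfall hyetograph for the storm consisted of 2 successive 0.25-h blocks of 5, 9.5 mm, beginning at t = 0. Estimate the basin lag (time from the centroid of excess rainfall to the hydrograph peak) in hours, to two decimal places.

Centroid of excess rainfall: t_c = Σ P_i·t̄_i / ΣP_i = 0.2888 h (block centres at 0.125, 0.375 h).
Hydrograph peak occurs at t = 0.5 h, so basin lag t_L = 0.5 − 0.2888 = 0.21 h.

t_L ≈ 0.21 h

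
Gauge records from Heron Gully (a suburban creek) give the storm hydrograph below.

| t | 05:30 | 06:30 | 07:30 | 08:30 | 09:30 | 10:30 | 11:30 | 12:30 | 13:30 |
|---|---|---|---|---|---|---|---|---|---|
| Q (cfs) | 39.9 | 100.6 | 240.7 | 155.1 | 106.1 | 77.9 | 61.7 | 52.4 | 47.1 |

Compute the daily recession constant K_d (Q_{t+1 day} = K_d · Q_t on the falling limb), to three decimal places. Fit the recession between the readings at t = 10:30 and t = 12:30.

K_d ≈ 0.009

Between t = 10:30 and t = 12:30 the flow falls from 77.9 to 52.4 cfs over 2×1 h = 2 h.
Per-interval ratio K = (52.4/77.9)^(1/2) = 0.8202; K_d = K^(24/1) = 0.009.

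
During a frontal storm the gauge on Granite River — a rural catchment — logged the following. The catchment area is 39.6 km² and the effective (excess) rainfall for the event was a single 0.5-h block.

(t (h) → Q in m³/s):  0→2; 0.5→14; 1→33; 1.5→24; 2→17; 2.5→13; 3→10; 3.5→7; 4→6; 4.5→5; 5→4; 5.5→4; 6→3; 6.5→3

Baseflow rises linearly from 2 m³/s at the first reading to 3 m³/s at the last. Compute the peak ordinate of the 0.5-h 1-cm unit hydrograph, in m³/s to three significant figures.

U_p ≈ 61.7 m³/s

Direct runoff: 0.00, 11.92, 30.85, 21.77, 14.69, 10.62, 7.54, 4.46, 3.38, 2.31, 1.23, 1.15, 0.08, 0.00 m³/s; ΣQ_DR = 110.0 m³/s, peak = 30.85 m³/s.
Runoff depth d = ΣQ_DR·Δt / A = 110.0 × 1800 / (39.6 km²) = 5.000 mm.
The 1-cm UH is the DRH scaled by (10 mm)/d, so U_p = 30.85 × 10/5.000 = 61.7 m³/s.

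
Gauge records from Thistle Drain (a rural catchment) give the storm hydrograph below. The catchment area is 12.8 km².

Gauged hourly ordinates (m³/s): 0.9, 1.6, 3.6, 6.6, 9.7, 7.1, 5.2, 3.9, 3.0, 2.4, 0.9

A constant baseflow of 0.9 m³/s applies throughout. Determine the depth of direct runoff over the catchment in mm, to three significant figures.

d ≈ 9.84 mm

Direct runoff: 0.0, 0.7, 2.7, 5.7, 8.8, 6.2, 4.3, 3.0, 2.1, 1.5, 0.0 m³/s; ΣQ_DR = 35.00 m³/s.
V = ΣQ_DR · Δt = 35.00 × 3600 s = 1.260 × 10^5 m³.
Over A = 12.8 km², depth = V / A = 9.84 mm.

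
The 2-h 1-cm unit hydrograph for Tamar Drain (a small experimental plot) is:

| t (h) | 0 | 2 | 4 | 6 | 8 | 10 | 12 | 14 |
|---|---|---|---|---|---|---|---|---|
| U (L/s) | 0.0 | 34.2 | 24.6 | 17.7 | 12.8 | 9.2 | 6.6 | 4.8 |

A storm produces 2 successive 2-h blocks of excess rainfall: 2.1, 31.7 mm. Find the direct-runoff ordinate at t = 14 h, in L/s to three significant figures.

By discrete convolution, Q_j = Σ (P_i / 10 mm) · U_{j−i}.
At t = 14 h (j=7): Q = (2.1/10)·4.8 + (31.7/10)·6.6 = 21.9 L/s.

Q ≈ 21.9 L/s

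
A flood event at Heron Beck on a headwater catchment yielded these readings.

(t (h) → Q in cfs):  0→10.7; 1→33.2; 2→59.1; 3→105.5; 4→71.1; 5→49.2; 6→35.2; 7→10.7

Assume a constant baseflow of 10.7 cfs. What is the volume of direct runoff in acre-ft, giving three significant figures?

Direct-runoff ordinates (Q − Q_b): 0.0, 22.5, 48.4, 94.8, 60.4, 38.5, 24.5, 0.0 cfs.
ΣQ_DR = 289.1 cfs.
With Δt = 1 h = 3600 s, V = ΣQ_DR · Δt = 289.1 × 3600 = 1.04 × 10^6 ft³ = 23.9 acre-ft.

V ≈ 23.9 acre-ft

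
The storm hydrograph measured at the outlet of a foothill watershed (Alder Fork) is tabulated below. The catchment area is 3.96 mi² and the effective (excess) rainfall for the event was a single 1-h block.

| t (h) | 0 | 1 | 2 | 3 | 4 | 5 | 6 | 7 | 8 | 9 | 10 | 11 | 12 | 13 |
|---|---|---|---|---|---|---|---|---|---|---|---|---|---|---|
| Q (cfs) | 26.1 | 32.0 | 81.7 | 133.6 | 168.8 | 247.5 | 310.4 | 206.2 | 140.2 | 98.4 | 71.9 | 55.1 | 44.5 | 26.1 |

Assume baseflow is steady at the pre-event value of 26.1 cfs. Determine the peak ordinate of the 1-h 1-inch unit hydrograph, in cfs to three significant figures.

Direct runoff: 0.0, 5.9, 55.6, 107.5, 142.7, 221.4, 284.3, 180.1, 114.1, 72.3, 45.8, 29.0, 18.4, 0.0 cfs; ΣQ_DR = 1277 cfs, peak = 284.3 cfs.
Runoff depth d = ΣQ_DR·Δt / A = 1277 × 3600 / (3.96 mi²) = 0.4997 in.
The 1-inch UH is the DRH scaled by (1 in)/d, so U_p = 284.3 × 1/0.4997 = 569 cfs.

U_p ≈ 569 cfs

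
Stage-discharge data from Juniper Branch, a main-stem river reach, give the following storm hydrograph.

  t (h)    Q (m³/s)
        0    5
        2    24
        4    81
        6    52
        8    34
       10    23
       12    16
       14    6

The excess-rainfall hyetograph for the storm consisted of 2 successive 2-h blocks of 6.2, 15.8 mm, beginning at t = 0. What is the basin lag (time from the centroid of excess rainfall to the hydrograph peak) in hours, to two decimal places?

Centroid of excess rainfall: t_c = Σ P_i·t̄_i / ΣP_i = 2.4364 h (block centres at 1, 3 h).
Hydrograph peak occurs at t = 4 h, so basin lag t_L = 4 − 2.4364 = 1.56 h.

t_L ≈ 1.56 h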